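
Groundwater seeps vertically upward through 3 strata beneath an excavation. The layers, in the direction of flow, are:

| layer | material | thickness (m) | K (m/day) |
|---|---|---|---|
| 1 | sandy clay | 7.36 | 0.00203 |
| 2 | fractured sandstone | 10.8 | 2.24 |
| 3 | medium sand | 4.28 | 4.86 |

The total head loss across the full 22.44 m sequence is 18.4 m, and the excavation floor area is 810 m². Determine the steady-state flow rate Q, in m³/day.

Flow is perpendicular to layering, so the layers act in series and the equivalent K is the thickness-weighted harmonic mean.
Total thickness L = 7.36 + 10.8 + 4.28 = 22.44 m.
Σ(b_i/K_i) = 7.36/0.00203 + 10.8/2.24 + 4.28/4.86 = 3631 d.
K_eq = L / Σ(b_i/K_i) = 22.44 / 3631 = 0.006180 m/day.
Q = K_eq · A · (Δh/L) = 0.006180 × 810 × (18.4/22.44) = 4.104 m³/day.

4.10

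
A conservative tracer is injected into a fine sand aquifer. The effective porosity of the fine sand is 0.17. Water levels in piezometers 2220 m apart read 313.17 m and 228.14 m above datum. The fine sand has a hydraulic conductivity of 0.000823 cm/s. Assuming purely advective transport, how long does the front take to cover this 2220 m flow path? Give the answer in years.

Convert K: 0.000823 cm/s × 864 = 0.7111 m/day.
Hydraulic gradient i = (313.17 − 228.14) / 2220 = 85.03 / 2220 = 0.03830.
Darcy flux q = K · i = 0.7111 × 0.03830 = 0.02724 m/day.
Seepage velocity v = q / n_e = 0.02724 / 0.17 = 0.1602 m/day.
Travel time t = L / v = 2220 / 0.1602 = 13857 days = 37.94 years.

37.9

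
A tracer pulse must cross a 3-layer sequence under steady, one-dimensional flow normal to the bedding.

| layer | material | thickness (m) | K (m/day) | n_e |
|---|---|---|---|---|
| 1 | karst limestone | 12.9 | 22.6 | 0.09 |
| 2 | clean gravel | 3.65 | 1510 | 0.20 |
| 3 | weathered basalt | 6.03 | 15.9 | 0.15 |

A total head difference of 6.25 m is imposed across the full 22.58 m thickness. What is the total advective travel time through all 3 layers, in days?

0.426

With flow normal to the layers, continuity requires the same specific discharge q through every layer.
Σ(b_i/K_i) = 12.9/22.6 + 3.65/1510 + 6.03/15.9 = 0.9525 d.
q = Δh / Σ(b_i/K_i) = 6.25 / 0.9525 = 6.562 m/day.
In each layer the seepage velocity is v_i = q/n_i, so the layer transit time is t_i = b_i·n_i / q:
  layer 1 (karst limestone): t_1 = 12.9 × 0.09 / 6.562 = 0.1769 d
  layer 2 (clean gravel): t_2 = 3.65 × 0.20 / 6.562 = 0.1112 d
  layer 3 (weathered basalt): t_3 = 6.03 × 0.15 / 6.562 = 0.1378 d
Total t = Σ t_i = 0.4260 days.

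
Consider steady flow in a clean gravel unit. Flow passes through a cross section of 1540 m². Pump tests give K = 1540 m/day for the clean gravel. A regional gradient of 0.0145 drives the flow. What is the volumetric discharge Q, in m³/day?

34400

Hydraulic gradient i = 0.0145.
Darcy's law: Q = K · A · i = 1540 × 1540 × 0.01450 = 34388 m³/day.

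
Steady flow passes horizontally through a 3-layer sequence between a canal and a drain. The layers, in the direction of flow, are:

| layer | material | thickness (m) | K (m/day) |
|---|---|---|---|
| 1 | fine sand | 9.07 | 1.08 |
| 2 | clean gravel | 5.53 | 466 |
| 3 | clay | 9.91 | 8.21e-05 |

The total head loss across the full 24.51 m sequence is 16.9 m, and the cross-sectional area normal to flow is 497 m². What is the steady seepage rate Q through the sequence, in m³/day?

0.0696

Flow is perpendicular to layering, so the layers act in series and the equivalent K is the thickness-weighted harmonic mean.
Total thickness L = 9.07 + 5.53 + 9.91 = 24.51 m.
Σ(b_i/K_i) = 9.07/1.08 + 5.53/466 + 9.91/8.21e-05 = 1.207e+05 d.
K_eq = L / Σ(b_i/K_i) = 24.51 / 1.207e+05 = 0.0002030 m/day.
Q = K_eq · A · (Δh/L) = 0.0002030 × 497 × (16.9/24.51) = 0.06958 m³/day.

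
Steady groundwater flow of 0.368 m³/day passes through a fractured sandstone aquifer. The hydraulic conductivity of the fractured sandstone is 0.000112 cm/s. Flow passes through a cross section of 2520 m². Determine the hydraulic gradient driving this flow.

0.00151

Convert K: 0.000112 cm/s × 864 = 0.09677 m/day.
From Q = K·A·i, i = Q / (K·A) = 0.368 / (0.09677 × 2520) = 0.001509.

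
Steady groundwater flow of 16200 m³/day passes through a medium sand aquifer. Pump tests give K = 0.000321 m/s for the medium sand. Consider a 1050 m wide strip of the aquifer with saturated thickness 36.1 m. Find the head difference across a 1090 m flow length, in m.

16.8

Convert K: 0.000321 m/s × 86400 = 27.73 m/day.
Cross-sectional area A = 1050 × 36.1 = 37905 m².
From Q = K·A·i, i = Q / (K·A) = 16200 / (27.73 × 37905) = 0.01541.
Head loss Δh = i · L = 0.01541 × 1090 = 16.80 m.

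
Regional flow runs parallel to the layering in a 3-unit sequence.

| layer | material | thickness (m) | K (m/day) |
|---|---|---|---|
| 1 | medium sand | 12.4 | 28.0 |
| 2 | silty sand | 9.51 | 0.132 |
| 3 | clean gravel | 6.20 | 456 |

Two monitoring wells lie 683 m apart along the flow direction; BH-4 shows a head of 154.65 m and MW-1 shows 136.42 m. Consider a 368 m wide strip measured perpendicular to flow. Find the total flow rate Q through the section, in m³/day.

Flow is parallel to layering, so each bed carries its own Darcy discharge and the transmissivities add.
Σ(K_i·b_i) = 28.0×12.4 + 0.132×9.51 + 456×6.20 = 3176 m²/day.
Hydraulic gradient i = (154.65 − 136.42) / 683 = 18.23 / 683 = 0.02669.
Q = Σ(K_i·b_i) · W · i = 3176 × 368 × 0.02669 = 31192 m³/day.

31200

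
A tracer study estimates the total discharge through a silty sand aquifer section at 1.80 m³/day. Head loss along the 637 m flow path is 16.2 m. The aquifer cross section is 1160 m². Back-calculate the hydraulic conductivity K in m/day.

0.0610

Hydraulic gradient i = Δh / L = 16.2 / 637 = 0.02543.
From Q = K·A·i, K = Q / (A·i) = 1.80 / (1160 × 0.02543) = 0.06102 m/day.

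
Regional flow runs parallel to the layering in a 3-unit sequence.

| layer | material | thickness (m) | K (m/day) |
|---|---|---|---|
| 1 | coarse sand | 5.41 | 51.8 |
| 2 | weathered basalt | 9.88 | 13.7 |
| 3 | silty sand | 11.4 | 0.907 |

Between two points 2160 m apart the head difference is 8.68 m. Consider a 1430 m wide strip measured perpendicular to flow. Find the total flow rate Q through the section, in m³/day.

Flow is parallel to layering, so each bed carries its own Darcy discharge and the transmissivities add.
Σ(K_i·b_i) = 51.8×5.41 + 13.7×9.88 + 0.907×11.4 = 425.9 m²/day.
Hydraulic gradient i = Δh / L = 8.68 / 2160 = 0.004019.
Q = Σ(K_i·b_i) · W · i = 425.9 × 1430 × 0.004019 = 2448 m³/day.

2450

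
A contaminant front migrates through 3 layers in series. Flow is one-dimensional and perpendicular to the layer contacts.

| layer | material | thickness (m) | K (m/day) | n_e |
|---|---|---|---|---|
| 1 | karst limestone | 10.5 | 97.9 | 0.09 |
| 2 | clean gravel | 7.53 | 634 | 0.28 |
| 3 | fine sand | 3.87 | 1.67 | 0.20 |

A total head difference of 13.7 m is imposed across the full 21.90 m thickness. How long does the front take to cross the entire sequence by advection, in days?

0.681

With flow normal to the layers, continuity requires the same specific discharge q through every layer.
Σ(b_i/K_i) = 10.5/97.9 + 7.53/634 + 3.87/1.67 = 2.436 d.
q = Δh / Σ(b_i/K_i) = 13.7 / 2.436 = 5.623 m/day.
In each layer the seepage velocity is v_i = q/n_i, so the layer transit time is t_i = b_i·n_i / q:
  layer 1 (karst limestone): t_1 = 10.5 × 0.09 / 5.623 = 0.1681 d
  layer 2 (clean gravel): t_2 = 7.53 × 0.28 / 5.623 = 0.3750 d
  layer 3 (fine sand): t_3 = 3.87 × 0.20 / 5.623 = 0.1377 d
Total t = Σ t_i = 0.6807 days.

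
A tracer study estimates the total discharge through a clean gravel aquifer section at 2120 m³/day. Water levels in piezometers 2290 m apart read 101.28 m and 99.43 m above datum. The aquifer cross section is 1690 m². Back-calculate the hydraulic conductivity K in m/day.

Hydraulic gradient i = (101.28 − 99.43) / 2290 = 1.85 / 2290 = 0.0008079.
From Q = K·A·i, K = Q / (A·i) = 2120 / (1690 × 0.0008079) = 1553 m/day.

1550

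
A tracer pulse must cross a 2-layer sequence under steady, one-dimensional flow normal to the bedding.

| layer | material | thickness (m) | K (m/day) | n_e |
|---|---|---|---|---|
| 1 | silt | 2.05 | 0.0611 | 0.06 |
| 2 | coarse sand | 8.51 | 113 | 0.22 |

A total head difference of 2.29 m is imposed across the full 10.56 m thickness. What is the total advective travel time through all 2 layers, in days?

29.3

With flow normal to the layers, continuity requires the same specific discharge q through every layer.
Σ(b_i/K_i) = 2.05/0.0611 + 8.51/113 = 33.63 d.
q = Δh / Σ(b_i/K_i) = 2.29 / 33.63 = 0.06810 m/day.
In each layer the seepage velocity is v_i = q/n_i, so the layer transit time is t_i = b_i·n_i / q:
  layer 1 (silt): t_1 = 2.05 × 0.06 / 0.06810 = 1.806 d
  layer 2 (coarse sand): t_2 = 8.51 × 0.22 / 0.06810 = 27.49 d
Total t = Σ t_i = 29.30 days.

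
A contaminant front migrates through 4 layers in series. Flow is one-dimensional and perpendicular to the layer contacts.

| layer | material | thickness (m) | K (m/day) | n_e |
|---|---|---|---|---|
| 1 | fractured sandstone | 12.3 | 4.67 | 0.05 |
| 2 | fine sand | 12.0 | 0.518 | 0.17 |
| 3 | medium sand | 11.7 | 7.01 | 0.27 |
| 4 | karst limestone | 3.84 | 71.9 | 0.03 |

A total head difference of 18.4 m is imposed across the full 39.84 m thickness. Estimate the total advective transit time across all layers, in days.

8.87

With flow normal to the layers, continuity requires the same specific discharge q through every layer.
Σ(b_i/K_i) = 12.3/4.67 + 12.0/0.518 + 11.7/7.01 + 3.84/71.9 = 27.52 d.
q = Δh / Σ(b_i/K_i) = 18.4 / 27.52 = 0.6685 m/day.
In each layer the seepage velocity is v_i = q/n_i, so the layer transit time is t_i = b_i·n_i / q:
  layer 1 (fractured sandstone): t_1 = 12.3 × 0.05 / 0.6685 = 0.9199 d
  layer 2 (fine sand): t_2 = 12.0 × 0.17 / 0.6685 = 3.051 d
  layer 3 (medium sand): t_3 = 11.7 × 0.27 / 0.6685 = 4.725 d
  layer 4 (karst limestone): t_4 = 3.84 × 0.03 / 0.6685 = 0.1723 d
Total t = Σ t_i = 8.869 days.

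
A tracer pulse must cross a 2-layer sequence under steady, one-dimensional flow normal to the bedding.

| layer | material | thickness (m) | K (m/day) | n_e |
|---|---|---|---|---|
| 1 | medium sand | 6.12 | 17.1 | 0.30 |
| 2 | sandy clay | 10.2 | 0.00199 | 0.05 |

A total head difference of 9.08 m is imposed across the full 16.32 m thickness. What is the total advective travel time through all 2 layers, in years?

3.63

With flow normal to the layers, continuity requires the same specific discharge q through every layer.
Σ(b_i/K_i) = 6.12/17.1 + 10.2/0.00199 = 5126 d.
q = Δh / Σ(b_i/K_i) = 9.08 / 5126 = 0.001771 m/day.
In each layer the seepage velocity is v_i = q/n_i, so the layer transit time is t_i = b_i·n_i / q:
  layer 1 (medium sand): t_1 = 6.12 × 0.30 / 0.001771 = 1036 d
  layer 2 (sandy clay): t_2 = 10.2 × 0.05 / 0.001771 = 287.9 d
Total t = Σ t_i = 1324 days = 3.626 years.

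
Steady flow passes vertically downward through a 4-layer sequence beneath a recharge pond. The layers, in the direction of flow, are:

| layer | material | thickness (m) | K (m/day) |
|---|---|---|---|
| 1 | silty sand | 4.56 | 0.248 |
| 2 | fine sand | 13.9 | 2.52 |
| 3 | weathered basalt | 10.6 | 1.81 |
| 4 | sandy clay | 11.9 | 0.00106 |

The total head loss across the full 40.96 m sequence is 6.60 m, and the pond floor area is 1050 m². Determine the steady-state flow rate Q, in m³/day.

Flow is perpendicular to layering, so the layers act in series and the equivalent K is the thickness-weighted harmonic mean.
Total thickness L = 4.56 + 13.9 + 10.6 + 11.9 = 40.96 m.
Σ(b_i/K_i) = 4.56/0.248 + 13.9/2.52 + 10.6/1.81 + 11.9/0.00106 = 11256 d.
K_eq = L / Σ(b_i/K_i) = 40.96 / 11256 = 0.003639 m/day.
Q = K_eq · A · (Δh/L) = 0.003639 × 1050 × (6.60/40.96) = 0.6157 m³/day.

0.616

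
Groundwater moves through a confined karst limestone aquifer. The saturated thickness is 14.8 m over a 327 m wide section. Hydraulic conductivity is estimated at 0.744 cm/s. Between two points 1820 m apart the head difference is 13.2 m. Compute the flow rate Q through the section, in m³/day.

Convert K: 0.744 cm/s × 864 = 642.8 m/day.
Cross-sectional area A = 327 × 14.8 = 4840 m².
Hydraulic gradient i = Δh / L = 13.2 / 1820 = 0.007253.
Darcy's law: Q = K · A · i = 642.8 × 4840 × 0.007253 = 22563 m³/day.

22600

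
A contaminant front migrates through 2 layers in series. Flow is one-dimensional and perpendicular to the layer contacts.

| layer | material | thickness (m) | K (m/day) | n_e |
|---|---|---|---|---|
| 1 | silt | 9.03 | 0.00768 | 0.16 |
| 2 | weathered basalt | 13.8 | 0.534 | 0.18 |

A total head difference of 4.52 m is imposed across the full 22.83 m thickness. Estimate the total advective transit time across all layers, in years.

2.86

With flow normal to the layers, continuity requires the same specific discharge q through every layer.
Σ(b_i/K_i) = 9.03/0.00768 + 13.8/0.534 = 1202 d.
q = Δh / Σ(b_i/K_i) = 4.52 / 1202 = 0.003762 m/day.
In each layer the seepage velocity is v_i = q/n_i, so the layer transit time is t_i = b_i·n_i / q:
  layer 1 (silt): t_1 = 9.03 × 0.16 / 0.003762 = 384.1 d
  layer 2 (weathered basalt): t_2 = 13.8 × 0.18 / 0.003762 = 660.4 d
Total t = Σ t_i = 1044 days = 2.860 years.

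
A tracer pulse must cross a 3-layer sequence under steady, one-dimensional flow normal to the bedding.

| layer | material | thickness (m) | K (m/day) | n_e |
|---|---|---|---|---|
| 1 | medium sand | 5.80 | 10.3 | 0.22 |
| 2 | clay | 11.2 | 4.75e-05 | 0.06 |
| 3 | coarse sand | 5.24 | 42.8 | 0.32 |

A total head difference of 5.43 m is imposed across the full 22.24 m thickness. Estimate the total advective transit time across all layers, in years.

With flow normal to the layers, continuity requires the same specific discharge q through every layer.
Σ(b_i/K_i) = 5.80/10.3 + 11.2/4.75e-05 + 5.24/42.8 = 2.358e+05 d.
q = Δh / Σ(b_i/K_i) = 5.43 / 2.358e+05 = 2.303e-05 m/day.
In each layer the seepage velocity is v_i = q/n_i, so the layer transit time is t_i = b_i·n_i / q:
  layer 1 (medium sand): t_1 = 5.80 × 0.22 / 2.303e-05 = 55409 d
  layer 2 (clay): t_2 = 11.2 × 0.06 / 2.303e-05 = 29181 d
  layer 3 (coarse sand): t_3 = 5.24 × 0.32 / 2.303e-05 = 72813 d
Total t = Σ t_i = 1.574e+05 days = 430.9 years.

431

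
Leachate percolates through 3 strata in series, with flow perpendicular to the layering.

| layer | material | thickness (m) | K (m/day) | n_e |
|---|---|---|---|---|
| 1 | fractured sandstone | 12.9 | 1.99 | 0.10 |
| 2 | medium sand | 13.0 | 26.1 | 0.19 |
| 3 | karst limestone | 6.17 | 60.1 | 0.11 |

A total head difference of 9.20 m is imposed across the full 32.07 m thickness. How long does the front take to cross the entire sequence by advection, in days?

With flow normal to the layers, continuity requires the same specific discharge q through every layer.
Σ(b_i/K_i) = 12.9/1.99 + 13.0/26.1 + 6.17/60.1 = 7.083 d.
q = Δh / Σ(b_i/K_i) = 9.20 / 7.083 = 1.299 m/day.
In each layer the seepage velocity is v_i = q/n_i, so the layer transit time is t_i = b_i·n_i / q:
  layer 1 (fractured sandstone): t_1 = 12.9 × 0.10 / 1.299 = 0.9932 d
  layer 2 (medium sand): t_2 = 13.0 × 0.19 / 1.299 = 1.902 d
  layer 3 (karst limestone): t_3 = 6.17 × 0.11 / 1.299 = 0.5225 d
Total t = Σ t_i = 3.417 days.

3.42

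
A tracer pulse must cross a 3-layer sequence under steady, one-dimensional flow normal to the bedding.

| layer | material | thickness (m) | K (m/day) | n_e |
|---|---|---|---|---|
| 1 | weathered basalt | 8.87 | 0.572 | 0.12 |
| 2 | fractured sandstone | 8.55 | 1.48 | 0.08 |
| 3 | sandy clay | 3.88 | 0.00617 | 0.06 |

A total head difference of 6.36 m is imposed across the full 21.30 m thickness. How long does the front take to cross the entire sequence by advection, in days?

203

With flow normal to the layers, continuity requires the same specific discharge q through every layer.
Σ(b_i/K_i) = 8.87/0.572 + 8.55/1.48 + 3.88/0.00617 = 650.1 d.
q = Δh / Σ(b_i/K_i) = 6.36 / 650.1 = 0.009783 m/day.
In each layer the seepage velocity is v_i = q/n_i, so the layer transit time is t_i = b_i·n_i / q:
  layer 1 (weathered basalt): t_1 = 8.87 × 0.12 / 0.009783 = 108.8 d
  layer 2 (fractured sandstone): t_2 = 8.55 × 0.08 / 0.009783 = 69.92 d
  layer 3 (sandy clay): t_3 = 3.88 × 0.06 / 0.009783 = 23.80 d
Total t = Σ t_i = 202.5 days.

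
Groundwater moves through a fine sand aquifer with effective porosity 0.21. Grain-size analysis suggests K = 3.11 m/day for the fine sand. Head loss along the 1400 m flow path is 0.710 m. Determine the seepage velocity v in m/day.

Hydraulic gradient i = Δh / L = 0.710 / 1400 = 0.0005071.
Darcy flux q = K · i = 3.110 × 0.0005071 = 0.001577 m/day.
Seepage velocity v = q / n_e = 0.001577 / 0.21 = 0.007511 m/day.

0.00751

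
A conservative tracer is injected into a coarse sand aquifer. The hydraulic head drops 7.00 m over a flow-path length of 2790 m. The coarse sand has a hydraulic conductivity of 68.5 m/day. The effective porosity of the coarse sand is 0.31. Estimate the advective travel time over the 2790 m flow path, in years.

Hydraulic gradient i = Δh / L = 7.00 / 2790 = 0.002509.
Darcy flux q = K · i = 68.50 × 0.002509 = 0.1719 m/day.
Seepage velocity v = q / n_e = 0.1719 / 0.31 = 0.5544 m/day.
Travel time t = L / v = 2790 / 0.5544 = 5032 days = 13.78 years.

13.8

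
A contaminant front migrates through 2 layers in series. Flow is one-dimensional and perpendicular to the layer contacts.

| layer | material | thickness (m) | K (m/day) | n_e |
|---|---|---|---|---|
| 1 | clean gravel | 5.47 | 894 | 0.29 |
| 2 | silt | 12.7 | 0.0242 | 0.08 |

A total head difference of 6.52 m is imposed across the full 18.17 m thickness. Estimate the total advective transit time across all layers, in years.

0.573

With flow normal to the layers, continuity requires the same specific discharge q through every layer.
Σ(b_i/K_i) = 5.47/894 + 12.7/0.0242 = 524.8 d.
q = Δh / Σ(b_i/K_i) = 6.52 / 524.8 = 0.01242 m/day.
In each layer the seepage velocity is v_i = q/n_i, so the layer transit time is t_i = b_i·n_i / q:
  layer 1 (clean gravel): t_1 = 5.47 × 0.29 / 0.01242 = 127.7 d
  layer 2 (silt): t_2 = 12.7 × 0.08 / 0.01242 = 81.78 d
Total t = Σ t_i = 209.5 days = 0.5735 years.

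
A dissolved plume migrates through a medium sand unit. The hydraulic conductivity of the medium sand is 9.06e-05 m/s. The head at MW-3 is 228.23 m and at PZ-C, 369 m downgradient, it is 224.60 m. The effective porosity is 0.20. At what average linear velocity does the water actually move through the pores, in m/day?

0.385

Convert K: 9.06e-05 m/s × 86400 = 7.828 m/day.
Hydraulic gradient i = (228.23 − 224.60) / 369 = 3.63 / 369 = 0.009837.
Darcy flux q = K · i = 7.828 × 0.009837 = 0.07701 m/day.
Seepage velocity v = q / n_e = 0.07701 / 0.20 = 0.3850 m/day.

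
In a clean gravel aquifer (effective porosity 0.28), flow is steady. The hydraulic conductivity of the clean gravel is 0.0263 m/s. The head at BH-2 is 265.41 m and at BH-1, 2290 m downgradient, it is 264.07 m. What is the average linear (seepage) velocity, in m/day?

4.75

Convert K: 0.0263 m/s × 86400 = 2272 m/day.
Hydraulic gradient i = (265.41 − 264.07) / 2290 = 1.34 / 2290 = 0.0005852.
Darcy flux q = K · i = 2272 × 0.0005852 = 1.330 m/day.
Seepage velocity v = q / n_e = 1.330 / 0.28 = 4.749 m/day.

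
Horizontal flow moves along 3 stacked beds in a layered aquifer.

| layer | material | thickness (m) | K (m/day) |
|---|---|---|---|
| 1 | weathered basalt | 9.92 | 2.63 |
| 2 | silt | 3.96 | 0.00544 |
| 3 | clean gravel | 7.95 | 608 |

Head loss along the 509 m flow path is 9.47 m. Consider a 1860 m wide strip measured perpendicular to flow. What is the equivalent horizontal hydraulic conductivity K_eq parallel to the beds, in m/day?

223

Flow is parallel to layering, so each bed carries its own Darcy discharge and the transmissivities add.
Σ(K_i·b_i) = 2.63×9.92 + 0.00544×3.96 + 608×7.95 = 4860 m²/day.
Total thickness b = 21.83 m, so K_eq = Σ(K_i·b_i)/b = 222.6 m/day.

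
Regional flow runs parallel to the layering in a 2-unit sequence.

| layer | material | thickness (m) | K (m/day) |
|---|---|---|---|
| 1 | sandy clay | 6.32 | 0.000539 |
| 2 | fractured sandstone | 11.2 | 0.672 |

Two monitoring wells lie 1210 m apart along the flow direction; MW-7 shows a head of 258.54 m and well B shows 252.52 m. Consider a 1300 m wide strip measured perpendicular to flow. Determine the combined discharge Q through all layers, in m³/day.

48.7

Flow is parallel to layering, so each bed carries its own Darcy discharge and the transmissivities add.
Σ(K_i·b_i) = 0.000539×6.32 + 0.672×11.2 = 7.530 m²/day.
Hydraulic gradient i = (258.54 − 252.52) / 1210 = 6.02 / 1210 = 0.004975.
Q = Σ(K_i·b_i) · W · i = 7.530 × 1300 × 0.004975 = 48.70 m³/day.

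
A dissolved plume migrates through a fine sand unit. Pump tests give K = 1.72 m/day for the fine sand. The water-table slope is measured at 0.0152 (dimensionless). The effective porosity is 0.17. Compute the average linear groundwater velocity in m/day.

Hydraulic gradient i = 0.0152.
Darcy flux q = K · i = 1.720 × 0.01520 = 0.02614 m/day.
Seepage velocity v = q / n_e = 0.02614 / 0.17 = 0.1538 m/day.

0.154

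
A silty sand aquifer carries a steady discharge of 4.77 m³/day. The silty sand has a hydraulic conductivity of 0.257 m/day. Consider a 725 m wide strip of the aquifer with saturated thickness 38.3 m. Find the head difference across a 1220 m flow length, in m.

0.815

Cross-sectional area A = 725 × 38.3 = 27767 m².
From Q = K·A·i, i = Q / (K·A) = 4.77 / (0.2570 × 27767) = 0.0006684.
Head loss Δh = i · L = 0.0006684 × 1220 = 0.8155 m.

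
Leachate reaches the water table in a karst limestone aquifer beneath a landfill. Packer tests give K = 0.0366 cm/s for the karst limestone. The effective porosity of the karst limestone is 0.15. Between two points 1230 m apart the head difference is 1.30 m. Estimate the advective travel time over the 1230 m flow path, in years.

15.1

Convert K: 0.0366 cm/s × 864 = 31.62 m/day.
Hydraulic gradient i = Δh / L = 1.30 / 1230 = 0.001057.
Darcy flux q = K · i = 31.62 × 0.001057 = 0.03342 m/day.
Seepage velocity v = q / n_e = 0.03342 / 0.15 = 0.2228 m/day.
Travel time t = L / v = 1230 / 0.2228 = 5520 days = 15.11 years.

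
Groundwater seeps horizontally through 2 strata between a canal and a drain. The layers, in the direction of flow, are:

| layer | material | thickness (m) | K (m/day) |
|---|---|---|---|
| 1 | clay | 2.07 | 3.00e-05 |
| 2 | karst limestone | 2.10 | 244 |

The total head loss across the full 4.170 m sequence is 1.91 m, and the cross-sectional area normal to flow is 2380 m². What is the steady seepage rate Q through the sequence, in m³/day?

0.0659

Flow is perpendicular to layering, so the layers act in series and the equivalent K is the thickness-weighted harmonic mean.
Total thickness L = 2.07 + 2.10 = 4.170 m.
Σ(b_i/K_i) = 2.07/3.00e-05 + 2.10/244 = 69000 d.
K_eq = L / Σ(b_i/K_i) = 4.170 / 69000 = 6.043e-05 m/day.
Q = K_eq · A · (Δh/L) = 6.043e-05 × 2380 × (1.91/4.170) = 0.06588 m³/day.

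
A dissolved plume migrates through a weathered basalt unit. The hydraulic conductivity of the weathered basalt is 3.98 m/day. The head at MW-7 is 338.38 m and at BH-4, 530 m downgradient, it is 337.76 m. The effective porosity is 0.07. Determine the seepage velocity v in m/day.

0.0665

Hydraulic gradient i = (338.38 − 337.76) / 530 = 0.62 / 530 = 0.001170.
Darcy flux q = K · i = 3.980 × 0.001170 = 0.004656 m/day.
Seepage velocity v = q / n_e = 0.004656 / 0.07 = 0.06651 m/day.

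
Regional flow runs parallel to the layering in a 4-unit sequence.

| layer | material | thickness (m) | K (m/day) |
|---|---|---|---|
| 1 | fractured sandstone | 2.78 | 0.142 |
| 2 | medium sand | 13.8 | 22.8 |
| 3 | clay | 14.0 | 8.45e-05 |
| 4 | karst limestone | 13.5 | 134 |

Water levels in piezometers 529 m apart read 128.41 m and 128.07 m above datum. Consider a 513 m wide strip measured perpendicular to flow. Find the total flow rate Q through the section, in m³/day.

Flow is parallel to layering, so each bed carries its own Darcy discharge and the transmissivities add.
Σ(K_i·b_i) = 0.142×2.78 + 22.8×13.8 + 8.45e-05×14.0 + 134×13.5 = 2124 m²/day.
Hydraulic gradient i = (128.41 − 128.07) / 529 = 0.34 / 529 = 0.0006427.
Q = Σ(K_i·b_i) · W · i = 2124 × 513 × 0.0006427 = 700.3 m³/day.

700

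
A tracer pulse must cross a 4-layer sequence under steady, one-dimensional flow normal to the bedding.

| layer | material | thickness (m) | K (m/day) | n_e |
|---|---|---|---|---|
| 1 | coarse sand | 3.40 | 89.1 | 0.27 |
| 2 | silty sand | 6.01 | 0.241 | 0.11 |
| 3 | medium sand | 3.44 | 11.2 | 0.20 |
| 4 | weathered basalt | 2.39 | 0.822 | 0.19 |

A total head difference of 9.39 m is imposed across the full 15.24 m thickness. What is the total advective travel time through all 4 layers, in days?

8.17

With flow normal to the layers, continuity requires the same specific discharge q through every layer.
Σ(b_i/K_i) = 3.40/89.1 + 6.01/0.241 + 3.44/11.2 + 2.39/0.822 = 28.19 d.
q = Δh / Σ(b_i/K_i) = 9.39 / 28.19 = 0.3331 m/day.
In each layer the seepage velocity is v_i = q/n_i, so the layer transit time is t_i = b_i·n_i / q:
  layer 1 (coarse sand): t_1 = 3.40 × 0.27 / 0.3331 = 2.756 d
  layer 2 (silty sand): t_2 = 6.01 × 0.11 / 0.3331 = 1.985 d
  layer 3 (medium sand): t_3 = 3.44 × 0.20 / 0.3331 = 2.066 d
  layer 4 (weathered basalt): t_4 = 2.39 × 0.19 / 0.3331 = 1.363 d
Total t = Σ t_i = 8.170 days.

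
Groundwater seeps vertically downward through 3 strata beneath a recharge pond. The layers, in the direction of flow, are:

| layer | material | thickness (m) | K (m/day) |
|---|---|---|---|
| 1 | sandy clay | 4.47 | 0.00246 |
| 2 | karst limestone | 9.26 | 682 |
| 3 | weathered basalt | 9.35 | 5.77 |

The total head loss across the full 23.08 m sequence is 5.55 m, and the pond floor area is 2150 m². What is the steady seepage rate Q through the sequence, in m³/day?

Flow is perpendicular to layering, so the layers act in series and the equivalent K is the thickness-weighted harmonic mean.
Total thickness L = 4.47 + 9.26 + 9.35 = 23.08 m.
Σ(b_i/K_i) = 4.47/0.00246 + 9.26/682 + 9.35/5.77 = 1819 d.
K_eq = L / Σ(b_i/K_i) = 23.08 / 1819 = 0.01269 m/day.
Q = K_eq · A · (Δh/L) = 0.01269 × 2150 × (5.55/23.08) = 6.561 m³/day.

6.56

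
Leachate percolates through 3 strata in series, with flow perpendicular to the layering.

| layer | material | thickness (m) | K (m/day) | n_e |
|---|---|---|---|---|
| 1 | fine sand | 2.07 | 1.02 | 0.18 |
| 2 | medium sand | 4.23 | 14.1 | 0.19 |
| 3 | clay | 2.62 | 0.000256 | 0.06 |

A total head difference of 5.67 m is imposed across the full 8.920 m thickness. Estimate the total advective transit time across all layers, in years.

With flow normal to the layers, continuity requires the same specific discharge q through every layer.
Σ(b_i/K_i) = 2.07/1.02 + 4.23/14.1 + 2.62/0.000256 = 10237 d.
q = Δh / Σ(b_i/K_i) = 5.67 / 10237 = 0.0005539 m/day.
In each layer the seepage velocity is v_i = q/n_i, so the layer transit time is t_i = b_i·n_i / q:
  layer 1 (fine sand): t_1 = 2.07 × 0.18 / 0.0005539 = 672.7 d
  layer 2 (medium sand): t_2 = 4.23 × 0.19 / 0.0005539 = 1451 d
  layer 3 (clay): t_3 = 2.62 × 0.06 / 0.0005539 = 283.8 d
Total t = Σ t_i = 2408 days = 6.591 years.

6.59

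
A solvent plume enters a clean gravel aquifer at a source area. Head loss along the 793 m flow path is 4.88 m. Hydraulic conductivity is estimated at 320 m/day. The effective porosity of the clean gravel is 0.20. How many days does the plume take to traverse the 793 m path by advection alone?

80.5

Hydraulic gradient i = Δh / L = 4.88 / 793 = 0.006154.
Darcy flux q = K · i = 320.0 × 0.006154 = 1.969 m/day.
Seepage velocity v = q / n_e = 1.969 / 0.20 = 9.846 m/day.
Travel time t = L / v = 793 / 9.846 = 80.54 days.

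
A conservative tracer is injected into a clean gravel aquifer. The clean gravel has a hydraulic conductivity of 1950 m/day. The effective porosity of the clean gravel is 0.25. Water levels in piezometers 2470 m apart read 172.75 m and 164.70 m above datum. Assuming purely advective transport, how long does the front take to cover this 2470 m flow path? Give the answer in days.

Hydraulic gradient i = (172.75 − 164.70) / 2470 = 8.05 / 2470 = 0.003259.
Darcy flux q = K · i = 1950 × 0.003259 = 6.355 m/day.
Seepage velocity v = q / n_e = 6.355 / 0.25 = 25.42 m/day.
Travel time t = L / v = 2470 / 25.42 = 97.16 days.

97.2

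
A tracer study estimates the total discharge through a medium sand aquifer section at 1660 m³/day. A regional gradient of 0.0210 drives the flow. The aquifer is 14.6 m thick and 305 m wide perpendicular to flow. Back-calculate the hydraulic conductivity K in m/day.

Cross-sectional area A = 305 × 14.6 = 4453 m².
Hydraulic gradient i = 0.0210.
From Q = K·A·i, K = Q / (A·i) = 1660 / (4453 × 0.02100) = 17.75 m/day.

17.8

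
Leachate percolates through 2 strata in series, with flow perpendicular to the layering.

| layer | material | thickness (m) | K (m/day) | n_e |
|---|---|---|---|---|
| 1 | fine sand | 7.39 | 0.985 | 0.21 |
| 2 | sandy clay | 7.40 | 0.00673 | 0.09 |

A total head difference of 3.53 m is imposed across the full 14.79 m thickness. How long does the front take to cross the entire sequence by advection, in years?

With flow normal to the layers, continuity requires the same specific discharge q through every layer.
Σ(b_i/K_i) = 7.39/0.985 + 7.40/0.00673 = 1107 d.
q = Δh / Σ(b_i/K_i) = 3.53 / 1107 = 0.003189 m/day.
In each layer the seepage velocity is v_i = q/n_i, so the layer transit time is t_i = b_i·n_i / q:
  layer 1 (fine sand): t_1 = 7.39 × 0.21 / 0.003189 = 486.7 d
  layer 2 (sandy clay): t_2 = 7.40 × 0.09 / 0.003189 = 208.9 d
Total t = Σ t_i = 695.6 days = 1.904 years.

1.90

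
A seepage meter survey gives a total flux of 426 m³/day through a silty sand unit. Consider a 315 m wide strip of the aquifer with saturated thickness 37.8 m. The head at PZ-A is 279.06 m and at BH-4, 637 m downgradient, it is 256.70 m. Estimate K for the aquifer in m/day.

1.02

Cross-sectional area A = 315 × 37.8 = 11907 m².
Hydraulic gradient i = (279.06 − 256.70) / 637 = 22.36 / 637 = 0.03510.
From Q = K·A·i, K = Q / (A·i) = 426 / (11907 × 0.03510) = 1.019 m/day.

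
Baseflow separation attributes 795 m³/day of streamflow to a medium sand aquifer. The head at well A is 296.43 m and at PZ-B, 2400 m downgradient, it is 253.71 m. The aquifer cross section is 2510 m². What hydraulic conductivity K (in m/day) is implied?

17.8

Hydraulic gradient i = (296.43 − 253.71) / 2400 = 42.72 / 2400 = 0.01780.
From Q = K·A·i, K = Q / (A·i) = 795 / (2510 × 0.01780) = 17.79 m/day.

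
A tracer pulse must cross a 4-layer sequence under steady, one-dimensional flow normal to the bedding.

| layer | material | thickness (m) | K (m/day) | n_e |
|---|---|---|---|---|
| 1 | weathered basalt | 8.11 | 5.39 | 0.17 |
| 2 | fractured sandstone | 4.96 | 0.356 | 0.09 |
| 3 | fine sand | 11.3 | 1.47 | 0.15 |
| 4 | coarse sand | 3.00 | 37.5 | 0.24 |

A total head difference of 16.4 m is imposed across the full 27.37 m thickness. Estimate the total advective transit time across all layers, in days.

With flow normal to the layers, continuity requires the same specific discharge q through every layer.
Σ(b_i/K_i) = 8.11/5.39 + 4.96/0.356 + 11.3/1.47 + 3.00/37.5 = 23.20 d.
q = Δh / Σ(b_i/K_i) = 16.4 / 23.20 = 0.7068 m/day.
In each layer the seepage velocity is v_i = q/n_i, so the layer transit time is t_i = b_i·n_i / q:
  layer 1 (weathered basalt): t_1 = 8.11 × 0.17 / 0.7068 = 1.951 d
  layer 2 (fractured sandstone): t_2 = 4.96 × 0.09 / 0.7068 = 0.6316 d
  layer 3 (fine sand): t_3 = 11.3 × 0.15 / 0.7068 = 2.398 d
  layer 4 (coarse sand): t_4 = 3.00 × 0.24 / 0.7068 = 1.019 d
Total t = Σ t_i = 5.999 days.

6.00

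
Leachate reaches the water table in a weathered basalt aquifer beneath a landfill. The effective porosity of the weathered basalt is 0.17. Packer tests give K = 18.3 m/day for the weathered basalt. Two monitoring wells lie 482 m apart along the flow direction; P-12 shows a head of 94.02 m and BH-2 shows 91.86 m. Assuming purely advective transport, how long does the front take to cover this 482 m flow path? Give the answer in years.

2.74

Hydraulic gradient i = (94.02 − 91.86) / 482 = 2.16 / 482 = 0.004481.
Darcy flux q = K · i = 18.30 × 0.004481 = 0.08201 m/day.
Seepage velocity v = q / n_e = 0.08201 / 0.17 = 0.4824 m/day.
Travel time t = L / v = 482 / 0.4824 = 999.2 days = 2.736 years.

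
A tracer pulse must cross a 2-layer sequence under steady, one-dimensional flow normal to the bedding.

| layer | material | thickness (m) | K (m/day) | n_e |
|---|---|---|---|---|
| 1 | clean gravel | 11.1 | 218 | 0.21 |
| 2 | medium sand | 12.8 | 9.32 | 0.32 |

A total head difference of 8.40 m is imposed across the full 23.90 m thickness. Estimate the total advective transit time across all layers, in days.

With flow normal to the layers, continuity requires the same specific discharge q through every layer.
Σ(b_i/K_i) = 11.1/218 + 12.8/9.32 = 1.424 d.
q = Δh / Σ(b_i/K_i) = 8.40 / 1.424 = 5.898 m/day.
In each layer the seepage velocity is v_i = q/n_i, so the layer transit time is t_i = b_i·n_i / q:
  layer 1 (clean gravel): t_1 = 11.1 × 0.21 / 5.898 = 0.3952 d
  layer 2 (medium sand): t_2 = 12.8 × 0.32 / 5.898 = 0.6945 d
Total t = Σ t_i = 1.090 days.

1.09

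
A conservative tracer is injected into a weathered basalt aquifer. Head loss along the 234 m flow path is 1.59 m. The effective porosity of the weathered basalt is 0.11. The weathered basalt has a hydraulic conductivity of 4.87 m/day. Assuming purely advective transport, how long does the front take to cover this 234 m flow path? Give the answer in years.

Hydraulic gradient i = Δh / L = 1.59 / 234 = 0.006795.
Darcy flux q = K · i = 4.870 × 0.006795 = 0.03309 m/day.
Seepage velocity v = q / n_e = 0.03309 / 0.11 = 0.3008 m/day.
Travel time t = L / v = 234 / 0.3008 = 777.9 days = 2.130 years.

2.13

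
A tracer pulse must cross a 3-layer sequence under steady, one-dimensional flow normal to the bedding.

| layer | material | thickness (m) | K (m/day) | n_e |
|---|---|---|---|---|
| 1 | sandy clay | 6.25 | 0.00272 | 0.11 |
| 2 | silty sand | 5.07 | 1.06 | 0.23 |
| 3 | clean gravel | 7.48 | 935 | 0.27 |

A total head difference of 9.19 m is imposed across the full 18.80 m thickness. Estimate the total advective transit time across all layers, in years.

With flow normal to the layers, continuity requires the same specific discharge q through every layer.
Σ(b_i/K_i) = 6.25/0.00272 + 5.07/1.06 + 7.48/935 = 2303 d.
q = Δh / Σ(b_i/K_i) = 9.19 / 2303 = 0.003991 m/day.
In each layer the seepage velocity is v_i = q/n_i, so the layer transit time is t_i = b_i·n_i / q:
  layer 1 (sandy clay): t_1 = 6.25 × 0.11 / 0.003991 = 172.3 d
  layer 2 (silty sand): t_2 = 5.07 × 0.23 / 0.003991 = 292.2 d
  layer 3 (clean gravel): t_3 = 7.48 × 0.27 / 0.003991 = 506.0 d
Total t = Σ t_i = 970.4 days = 2.657 years.

2.66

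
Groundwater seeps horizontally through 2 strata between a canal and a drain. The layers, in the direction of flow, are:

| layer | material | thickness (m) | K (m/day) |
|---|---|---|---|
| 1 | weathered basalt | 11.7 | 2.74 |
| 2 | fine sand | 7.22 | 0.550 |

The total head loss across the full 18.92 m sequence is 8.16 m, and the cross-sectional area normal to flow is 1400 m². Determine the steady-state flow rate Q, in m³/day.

657

Flow is perpendicular to layering, so the layers act in series and the equivalent K is the thickness-weighted harmonic mean.
Total thickness L = 11.7 + 7.22 = 18.92 m.
Σ(b_i/K_i) = 11.7/2.74 + 7.22/0.550 = 17.40 d.
K_eq = L / Σ(b_i/K_i) = 18.92 / 17.40 = 1.088 m/day.
Q = K_eq · A · (Δh/L) = 1.088 × 1400 × (8.16/18.92) = 656.7 m³/day.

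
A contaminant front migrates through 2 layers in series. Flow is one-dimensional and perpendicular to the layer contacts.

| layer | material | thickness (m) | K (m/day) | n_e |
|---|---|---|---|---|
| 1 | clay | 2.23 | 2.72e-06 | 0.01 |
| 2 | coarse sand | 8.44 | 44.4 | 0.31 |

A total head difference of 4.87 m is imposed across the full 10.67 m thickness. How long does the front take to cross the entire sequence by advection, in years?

1220

With flow normal to the layers, continuity requires the same specific discharge q through every layer.
Σ(b_i/K_i) = 2.23/2.72e-06 + 8.44/44.4 = 8.199e+05 d.
q = Δh / Σ(b_i/K_i) = 4.87 / 8.199e+05 = 5.940e-06 m/day.
In each layer the seepage velocity is v_i = q/n_i, so the layer transit time is t_i = b_i·n_i / q:
  layer 1 (clay): t_1 = 2.23 × 0.01 / 5.940e-06 = 3754 d
  layer 2 (coarse sand): t_2 = 8.44 × 0.31 / 5.940e-06 = 4.405e+05 d
Total t = Σ t_i = 4.442e+05 days = 1216 years.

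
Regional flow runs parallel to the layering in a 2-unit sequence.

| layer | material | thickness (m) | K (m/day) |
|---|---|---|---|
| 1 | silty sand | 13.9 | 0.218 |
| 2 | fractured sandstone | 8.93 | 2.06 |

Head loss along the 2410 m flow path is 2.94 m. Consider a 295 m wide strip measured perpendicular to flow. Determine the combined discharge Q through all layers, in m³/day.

7.71

Flow is parallel to layering, so each bed carries its own Darcy discharge and the transmissivities add.
Σ(K_i·b_i) = 0.218×13.9 + 2.06×8.93 = 21.43 m²/day.
Hydraulic gradient i = Δh / L = 2.94 / 2410 = 0.001220.
Q = Σ(K_i·b_i) · W · i = 21.43 × 295 × 0.001220 = 7.711 m³/day.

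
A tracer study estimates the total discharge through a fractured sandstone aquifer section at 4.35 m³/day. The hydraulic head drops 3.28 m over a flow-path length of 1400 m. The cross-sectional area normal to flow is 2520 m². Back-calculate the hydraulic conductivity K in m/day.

Hydraulic gradient i = Δh / L = 3.28 / 1400 = 0.002343.
From Q = K·A·i, K = Q / (A·i) = 4.35 / (2520 × 0.002343) = 0.7368 m/day.

0.737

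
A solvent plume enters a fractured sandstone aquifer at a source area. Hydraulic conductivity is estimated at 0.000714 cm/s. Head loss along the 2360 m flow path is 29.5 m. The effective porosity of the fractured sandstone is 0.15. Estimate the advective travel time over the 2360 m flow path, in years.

Convert K: 0.000714 cm/s × 864 = 0.6169 m/day.
Hydraulic gradient i = Δh / L = 29.5 / 2360 = 0.01250.
Darcy flux q = K · i = 0.6169 × 0.01250 = 0.007711 m/day.
Seepage velocity v = q / n_e = 0.007711 / 0.15 = 0.05141 m/day.
Travel time t = L / v = 2360 / 0.05141 = 45907 days = 125.7 years.

126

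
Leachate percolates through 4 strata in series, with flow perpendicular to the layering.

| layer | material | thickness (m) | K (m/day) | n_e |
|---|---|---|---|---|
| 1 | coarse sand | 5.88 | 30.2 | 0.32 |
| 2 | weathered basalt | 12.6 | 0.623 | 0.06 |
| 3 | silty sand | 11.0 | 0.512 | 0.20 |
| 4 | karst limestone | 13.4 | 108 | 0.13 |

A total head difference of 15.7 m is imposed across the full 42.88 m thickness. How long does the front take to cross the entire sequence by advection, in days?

17.6

With flow normal to the layers, continuity requires the same specific discharge q through every layer.
Σ(b_i/K_i) = 5.88/30.2 + 12.6/0.623 + 11.0/0.512 + 13.4/108 = 42.03 d.
q = Δh / Σ(b_i/K_i) = 15.7 / 42.03 = 0.3736 m/day.
In each layer the seepage velocity is v_i = q/n_i, so the layer transit time is t_i = b_i·n_i / q:
  layer 1 (coarse sand): t_1 = 5.88 × 0.32 / 0.3736 = 5.037 d
  layer 2 (weathered basalt): t_2 = 12.6 × 0.06 / 0.3736 = 2.024 d
  layer 3 (silty sand): t_3 = 11.0 × 0.20 / 0.3736 = 5.889 d
  layer 4 (karst limestone): t_4 = 13.4 × 0.13 / 0.3736 = 4.663 d
Total t = Σ t_i = 17.61 days.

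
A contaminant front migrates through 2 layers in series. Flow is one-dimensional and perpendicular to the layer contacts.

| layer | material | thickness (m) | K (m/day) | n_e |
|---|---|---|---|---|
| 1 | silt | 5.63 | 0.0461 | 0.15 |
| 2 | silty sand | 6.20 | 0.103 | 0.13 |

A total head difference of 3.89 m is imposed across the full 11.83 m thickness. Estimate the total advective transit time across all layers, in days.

77.4

With flow normal to the layers, continuity requires the same specific discharge q through every layer.
Σ(b_i/K_i) = 5.63/0.0461 + 6.20/0.103 = 182.3 d.
q = Δh / Σ(b_i/K_i) = 3.89 / 182.3 = 0.02134 m/day.
In each layer the seepage velocity is v_i = q/n_i, so the layer transit time is t_i = b_i·n_i / q:
  layer 1 (silt): t_1 = 5.63 × 0.15 / 0.02134 = 39.58 d
  layer 2 (silty sand): t_2 = 6.20 × 0.13 / 0.02134 = 37.78 d
Total t = Σ t_i = 77.36 days.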